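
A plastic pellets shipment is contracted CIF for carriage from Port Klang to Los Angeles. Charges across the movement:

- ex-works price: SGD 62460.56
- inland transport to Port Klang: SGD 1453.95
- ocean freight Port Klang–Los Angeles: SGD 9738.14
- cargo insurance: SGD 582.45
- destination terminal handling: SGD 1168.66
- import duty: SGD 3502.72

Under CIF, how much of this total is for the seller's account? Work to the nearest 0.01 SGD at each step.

CIF: the seller pays costs through ocean freight and marine insurance to the destination port.
Seller's account: goods 62460.56 + inland to port 1453.95 + freight 9738.14 + insurance 582.45 = 74235.10
Buyer's account: destination terminal 1168.66 + duty 3502.72 = 4671.38

Seller's account: SGD 74235.10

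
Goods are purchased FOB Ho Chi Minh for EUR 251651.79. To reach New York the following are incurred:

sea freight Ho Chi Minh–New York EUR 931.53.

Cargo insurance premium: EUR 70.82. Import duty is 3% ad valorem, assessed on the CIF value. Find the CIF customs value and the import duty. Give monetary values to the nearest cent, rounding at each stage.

CIF value: EUR 252654.14; import duty: EUR 7579.62

CIF = FOB price + freight + insurance
CIF = 251651.79 + 931.53 + 70.82 = 252654.14
Import duty = 252654.14 × 3% = 7579.62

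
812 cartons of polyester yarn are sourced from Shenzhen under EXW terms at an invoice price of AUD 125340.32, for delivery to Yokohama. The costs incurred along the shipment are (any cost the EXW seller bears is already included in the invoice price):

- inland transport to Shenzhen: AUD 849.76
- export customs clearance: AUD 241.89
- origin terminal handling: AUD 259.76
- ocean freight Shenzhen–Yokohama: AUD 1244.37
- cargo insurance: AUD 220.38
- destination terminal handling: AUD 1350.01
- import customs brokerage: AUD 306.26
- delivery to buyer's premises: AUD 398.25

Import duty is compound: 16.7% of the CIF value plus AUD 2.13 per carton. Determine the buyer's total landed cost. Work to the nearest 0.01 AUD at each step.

Total landed cost: AUD 153342.69

EXW: the seller makes goods available at their premises; the buyer bears all onward costs.
CIF value = EXW price + inland to port + export clearance + origin terminal + freight + insurance = 125340.32 + 849.76 + 241.89 + 259.76 + 1244.37 + 220.38 = 128156.48
Ad valorem component: 128156.48 × 16.7% = 21402.13
Specific component: 812 × 2.13 = 1729.56
Import duty = 21402.13 + 1729.56 = 23131.69
Buyer bears: inland to port 849.76 + export clearance 241.89 + origin terminal 259.76 + freight 1244.37 + insurance 220.38 + destination terminal 1350.01 + brokerage 306.26 + delivery 398.25 + duty 23131.69 = 28002.37
Landed cost = invoice 125340.32 + 28002.37 = 153342.69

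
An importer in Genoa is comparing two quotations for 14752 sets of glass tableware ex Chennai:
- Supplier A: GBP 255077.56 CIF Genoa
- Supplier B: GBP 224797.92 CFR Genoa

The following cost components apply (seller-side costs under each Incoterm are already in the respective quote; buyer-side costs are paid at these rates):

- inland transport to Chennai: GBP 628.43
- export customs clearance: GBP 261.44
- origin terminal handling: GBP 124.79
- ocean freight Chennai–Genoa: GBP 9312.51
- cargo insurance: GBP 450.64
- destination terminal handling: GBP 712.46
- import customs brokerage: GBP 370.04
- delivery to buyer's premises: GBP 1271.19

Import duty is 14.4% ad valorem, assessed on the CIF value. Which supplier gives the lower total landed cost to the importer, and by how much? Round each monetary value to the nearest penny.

Supplier B is cheaper by GBP 34124.38

Supplier A (CIF):
The CIF price already equals the CIF value: 255077.56
Import duty = 255077.56 × 14.4% = 36731.17
Buyer bears (A): 712.46 + 370.04 + 1271.19 = 2353.69
Landed cost (A) = invoice 255077.56 + 2353.69 + duty 36731.17 = 294162.42
Supplier B (CFR):
CIF value = CFR price + insurance = 224797.92 + 450.64 = 225248.56
Import duty = 225248.56 × 14.4% = 32435.79
Buyer bears (B): 450.64 + 712.46 + 370.04 + 1271.19 = 2804.33
Landed cost (B) = invoice 224797.92 + 2804.33 + duty 32435.79 = 260038.04
Difference = |294162.42 − 260038.04| = 34124.38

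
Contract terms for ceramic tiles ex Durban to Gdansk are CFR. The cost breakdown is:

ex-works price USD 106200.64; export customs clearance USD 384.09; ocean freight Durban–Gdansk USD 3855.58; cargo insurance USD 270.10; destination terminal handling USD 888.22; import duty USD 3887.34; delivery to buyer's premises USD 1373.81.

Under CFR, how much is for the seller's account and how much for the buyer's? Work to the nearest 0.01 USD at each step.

Seller: USD 110440.31; buyer: USD 6419.47

CFR: the seller pays costs through ocean freight to the destination port, but not insurance.
Seller's account: goods 106200.64 + export clearance 384.09 + freight 3855.58 = 110440.31
Buyer's account: insurance 270.10 + destination terminal 888.22 + duty 3887.34 + delivery 1373.81 = 6419.47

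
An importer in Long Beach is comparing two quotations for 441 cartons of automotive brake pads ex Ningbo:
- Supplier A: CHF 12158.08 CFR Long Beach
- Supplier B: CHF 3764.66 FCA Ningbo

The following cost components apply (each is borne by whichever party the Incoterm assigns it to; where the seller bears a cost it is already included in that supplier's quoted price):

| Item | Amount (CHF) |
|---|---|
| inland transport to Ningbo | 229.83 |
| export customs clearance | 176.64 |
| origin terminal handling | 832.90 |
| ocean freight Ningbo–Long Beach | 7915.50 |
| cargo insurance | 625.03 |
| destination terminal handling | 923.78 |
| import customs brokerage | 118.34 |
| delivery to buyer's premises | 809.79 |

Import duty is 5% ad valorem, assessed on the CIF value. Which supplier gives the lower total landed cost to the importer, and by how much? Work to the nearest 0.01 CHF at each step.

Supplier A (CFR):
CIF value = CFR price + insurance = 12158.08 + 625.03 = 12783.11
Import duty = 12783.11 × 5% = 639.16
Buyer bears (A): 625.03 + 923.78 + 118.34 + 809.79 = 2476.94
Landed cost (A) = invoice 12158.08 + 2476.94 + duty 639.16 = 15274.18
Supplier B (FCA):
CIF value = FCA price + origin terminal + freight + insurance = 3764.66 + 832.90 + 7915.50 + 625.03 = 13138.09
Import duty = 13138.09 × 5% = 656.90
Buyer bears (B): 832.90 + 7915.50 + 625.03 + 923.78 + 118.34 + 809.79 = 11225.34
Landed cost (B) = invoice 3764.66 + 11225.34 + duty 656.90 = 15646.90
Difference = |15274.18 − 15646.90| = 372.72

Supplier A is cheaper by CHF 372.72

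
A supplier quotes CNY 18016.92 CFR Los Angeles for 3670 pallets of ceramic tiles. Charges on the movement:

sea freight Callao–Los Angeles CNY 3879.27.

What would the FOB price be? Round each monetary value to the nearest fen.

FOB price: CNY 14137.65

From CFR to FOB, the seller no longer bears: freight.
FOB price = 18016.92 − 3879.27 = 14137.65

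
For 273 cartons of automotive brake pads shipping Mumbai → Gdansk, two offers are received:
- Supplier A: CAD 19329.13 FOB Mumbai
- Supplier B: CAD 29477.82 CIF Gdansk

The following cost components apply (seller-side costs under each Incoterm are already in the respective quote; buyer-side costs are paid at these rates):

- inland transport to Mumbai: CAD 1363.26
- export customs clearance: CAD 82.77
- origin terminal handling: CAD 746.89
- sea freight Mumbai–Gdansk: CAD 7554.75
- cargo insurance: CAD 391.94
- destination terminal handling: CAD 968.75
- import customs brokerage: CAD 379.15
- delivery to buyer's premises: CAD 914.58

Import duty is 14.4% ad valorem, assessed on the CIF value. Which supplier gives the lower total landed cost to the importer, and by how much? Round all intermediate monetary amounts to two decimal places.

Supplier A (FOB):
CIF value = FOB price + freight + insurance = 19329.13 + 7554.75 + 391.94 = 27275.82
Import duty = 27275.82 × 14.4% = 3927.72
Buyer bears (A): 7554.75 + 391.94 + 968.75 + 379.15 + 914.58 = 10209.17
Landed cost (A) = invoice 19329.13 + 10209.17 + duty 3927.72 = 33466.02
Supplier B (CIF):
The CIF price already equals the CIF value: 29477.82
Import duty = 29477.82 × 14.4% = 4244.81
Buyer bears (B): 968.75 + 379.15 + 914.58 = 2262.48
Landed cost (B) = invoice 29477.82 + 2262.48 + duty 4244.81 = 35985.11
Difference = |33466.02 − 35985.11| = 2519.09

Supplier A is cheaper by CAD 2519.09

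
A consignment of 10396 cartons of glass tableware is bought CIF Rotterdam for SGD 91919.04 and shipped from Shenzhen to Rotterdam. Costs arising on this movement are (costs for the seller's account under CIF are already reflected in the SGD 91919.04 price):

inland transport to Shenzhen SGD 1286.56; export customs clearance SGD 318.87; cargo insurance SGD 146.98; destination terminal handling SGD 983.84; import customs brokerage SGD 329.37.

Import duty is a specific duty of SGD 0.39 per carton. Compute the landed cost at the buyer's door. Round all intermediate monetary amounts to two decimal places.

CIF: the seller pays costs through ocean freight and marine insurance to the destination port.
Already in the invoice (seller's account under CIF): inland to port, export clearance, insurance — exclude.
The CIF price already equals the CIF value: 91919.04
Import duty = 10396 × 0.39 = 4054.44
Buyer bears: destination terminal 983.84 + brokerage 329.37 + duty 4054.44 = 5367.65
Landed cost = invoice 91919.04 + 5367.65 = 97286.69

Total landed cost: SGD 97286.69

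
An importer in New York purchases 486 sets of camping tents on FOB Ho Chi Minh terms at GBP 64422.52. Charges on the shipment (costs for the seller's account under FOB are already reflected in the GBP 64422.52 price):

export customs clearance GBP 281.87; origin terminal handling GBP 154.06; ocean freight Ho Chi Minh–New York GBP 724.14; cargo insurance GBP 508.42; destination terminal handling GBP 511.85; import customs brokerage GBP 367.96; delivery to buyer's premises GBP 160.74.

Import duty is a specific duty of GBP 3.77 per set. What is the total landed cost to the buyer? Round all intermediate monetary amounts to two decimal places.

Total landed cost: GBP 68527.85

FOB: the seller bears costs until goods are on board at the origin port; the buyer bears freight, insurance and all costs thereafter.
Already in the invoice (seller's account under FOB): export clearance, origin terminal — exclude.
CIF value = FOB price + freight + insurance = 64422.52 + 724.14 + 508.42 = 65655.08
Import duty = 486 × 3.77 = 1832.22
Buyer bears: freight 724.14 + insurance 508.42 + destination terminal 511.85 + brokerage 367.96 + delivery 160.74 + duty 1832.22 = 4105.33
Landed cost = invoice 64422.52 + 4105.33 = 68527.85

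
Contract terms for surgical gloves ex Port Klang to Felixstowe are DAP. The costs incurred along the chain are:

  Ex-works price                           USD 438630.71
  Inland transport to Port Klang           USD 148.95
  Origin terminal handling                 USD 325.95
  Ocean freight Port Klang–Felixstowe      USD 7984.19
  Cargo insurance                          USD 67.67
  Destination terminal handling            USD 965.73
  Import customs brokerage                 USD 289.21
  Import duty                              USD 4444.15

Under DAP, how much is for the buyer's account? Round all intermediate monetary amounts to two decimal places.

Buyer's account: USD 4733.36

DAP: the seller bears all costs to the named destination except import duty and clearance.
Seller's account: goods 438630.71 + inland to port 148.95 + origin terminal 325.95 + freight 7984.19 + insurance 67.67 + destination terminal 965.73 = 448123.20
Buyer's account: brokerage 289.21 + duty 4444.15 = 4733.36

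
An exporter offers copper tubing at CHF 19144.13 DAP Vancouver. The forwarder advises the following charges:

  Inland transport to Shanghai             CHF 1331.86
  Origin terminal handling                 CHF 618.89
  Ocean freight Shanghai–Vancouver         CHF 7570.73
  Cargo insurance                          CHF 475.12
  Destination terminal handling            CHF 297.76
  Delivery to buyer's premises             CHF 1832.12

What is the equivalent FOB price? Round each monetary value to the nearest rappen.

Not relevant to the conversion: inland to port, origin terminal — on the seller under both DAP and FOB; already in the DAP price and stays in the FOB price.
From DAP to FOB, the seller no longer bears: freight, insurance, destination terminal, delivery.
FOB price = 19144.13 − 7570.73 − 475.12 − 297.76 − 1832.12 = 8968.40

FOB price: CHF 8968.40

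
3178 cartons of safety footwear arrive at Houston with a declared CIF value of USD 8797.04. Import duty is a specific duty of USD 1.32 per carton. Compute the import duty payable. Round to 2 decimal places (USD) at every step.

Import duty = 3178 × 1.32 = 4194.96

Import duty: USD 4194.96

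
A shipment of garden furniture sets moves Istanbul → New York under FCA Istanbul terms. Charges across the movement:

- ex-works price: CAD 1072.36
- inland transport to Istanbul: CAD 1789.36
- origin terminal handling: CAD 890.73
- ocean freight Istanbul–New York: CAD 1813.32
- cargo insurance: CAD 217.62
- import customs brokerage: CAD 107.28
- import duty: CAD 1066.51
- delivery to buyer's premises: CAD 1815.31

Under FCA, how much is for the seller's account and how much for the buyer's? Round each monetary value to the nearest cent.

FCA: the seller delivers export-cleared goods to the carrier; the buyer bears costs from that point.
Seller's account: goods 1072.36 + inland to port 1789.36 = 2861.72
Buyer's account: origin terminal 890.73 + freight 1813.32 + insurance 217.62 + brokerage 107.28 + duty 1066.51 + delivery 1815.31 = 5910.77

Seller: CAD 2861.72; buyer: CAD 5910.77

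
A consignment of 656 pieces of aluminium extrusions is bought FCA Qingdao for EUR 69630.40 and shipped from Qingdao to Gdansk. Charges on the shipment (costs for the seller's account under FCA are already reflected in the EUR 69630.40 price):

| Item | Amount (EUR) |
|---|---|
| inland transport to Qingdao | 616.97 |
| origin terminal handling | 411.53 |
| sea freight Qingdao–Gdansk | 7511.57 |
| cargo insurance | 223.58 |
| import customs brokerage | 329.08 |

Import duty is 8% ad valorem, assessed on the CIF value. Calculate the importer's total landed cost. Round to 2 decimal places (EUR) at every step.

Total landed cost: EUR 84328.33

FCA: the seller delivers export-cleared goods to the carrier; the buyer bears costs from that point.
Already in the invoice (seller's account under FCA): inland to port — exclude.
CIF value = FCA price + origin terminal + freight + insurance = 69630.40 + 411.53 + 7511.57 + 223.58 = 77777.08
Import duty = 77777.08 × 8% = 6222.17
Buyer bears: origin terminal 411.53 + freight 7511.57 + insurance 223.58 + brokerage 329.08 + duty 6222.17 = 14697.93
Landed cost = invoice 69630.40 + 14697.93 = 84328.33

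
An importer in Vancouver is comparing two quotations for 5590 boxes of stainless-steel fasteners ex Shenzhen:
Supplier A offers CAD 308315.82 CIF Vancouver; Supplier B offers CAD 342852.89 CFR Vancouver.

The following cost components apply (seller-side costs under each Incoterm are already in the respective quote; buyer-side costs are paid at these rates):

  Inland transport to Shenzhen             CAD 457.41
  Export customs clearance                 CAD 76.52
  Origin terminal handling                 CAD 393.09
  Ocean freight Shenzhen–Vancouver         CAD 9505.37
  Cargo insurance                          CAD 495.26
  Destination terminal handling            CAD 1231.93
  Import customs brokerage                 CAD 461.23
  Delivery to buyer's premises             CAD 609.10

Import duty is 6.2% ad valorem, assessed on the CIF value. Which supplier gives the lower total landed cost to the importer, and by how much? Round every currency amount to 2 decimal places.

Supplier A is cheaper by CAD 37204.34

Supplier A (CIF):
The CIF price already equals the CIF value: 308315.82
Import duty = 308315.82 × 6.2% = 19115.58
Buyer bears (A): 1231.93 + 461.23 + 609.10 = 2302.26
Landed cost (A) = invoice 308315.82 + 2302.26 + duty 19115.58 = 329733.66
Supplier B (CFR):
CIF value = CFR price + insurance = 342852.89 + 495.26 = 343348.15
Import duty = 343348.15 × 6.2% = 21287.59
Buyer bears (B): 495.26 + 1231.93 + 461.23 + 609.10 = 2797.52
Landed cost (B) = invoice 342852.89 + 2797.52 + duty 21287.59 = 366938.00
Difference = |329733.66 − 366938.00| = 37204.34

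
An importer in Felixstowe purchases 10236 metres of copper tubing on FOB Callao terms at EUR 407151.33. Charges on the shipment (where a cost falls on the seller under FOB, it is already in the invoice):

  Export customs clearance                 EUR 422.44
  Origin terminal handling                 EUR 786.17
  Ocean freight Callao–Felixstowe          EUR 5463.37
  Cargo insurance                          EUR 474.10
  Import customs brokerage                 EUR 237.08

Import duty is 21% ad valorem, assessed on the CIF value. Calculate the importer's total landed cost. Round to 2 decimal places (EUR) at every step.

FOB: the seller bears costs until goods are on board at the origin port; the buyer bears freight, insurance and all costs thereafter.
Already in the invoice (seller's account under FOB): export clearance, origin terminal — exclude.
CIF value = FOB price + freight + insurance = 407151.33 + 5463.37 + 474.10 = 413088.80
Import duty = 413088.80 × 21% = 86748.65
Buyer bears: freight 5463.37 + insurance 474.10 + brokerage 237.08 + duty 86748.65 = 92923.20
Landed cost = invoice 407151.33 + 92923.20 = 500074.53

Total landed cost: EUR 500074.53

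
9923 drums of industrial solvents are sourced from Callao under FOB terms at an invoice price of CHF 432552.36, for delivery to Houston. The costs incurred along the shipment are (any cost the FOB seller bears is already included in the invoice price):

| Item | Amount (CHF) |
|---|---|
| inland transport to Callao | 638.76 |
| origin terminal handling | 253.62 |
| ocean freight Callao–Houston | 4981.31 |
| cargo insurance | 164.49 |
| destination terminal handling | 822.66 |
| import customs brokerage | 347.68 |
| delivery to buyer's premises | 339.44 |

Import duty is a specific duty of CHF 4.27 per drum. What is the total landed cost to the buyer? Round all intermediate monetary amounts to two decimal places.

FOB: the seller bears costs until goods are on board at the origin port; the buyer bears freight, insurance and all costs thereafter.
Already in the invoice (seller's account under FOB): inland to port, origin terminal — exclude.
CIF value = FOB price + freight + insurance = 432552.36 + 4981.31 + 164.49 = 437698.16
Import duty = 9923 × 4.27 = 42371.21
Buyer bears: freight 4981.31 + insurance 164.49 + destination terminal 822.66 + brokerage 347.68 + delivery 339.44 + duty 42371.21 = 49026.79
Landed cost = invoice 432552.36 + 49026.79 = 481579.15

Total landed cost: CHF 481579.15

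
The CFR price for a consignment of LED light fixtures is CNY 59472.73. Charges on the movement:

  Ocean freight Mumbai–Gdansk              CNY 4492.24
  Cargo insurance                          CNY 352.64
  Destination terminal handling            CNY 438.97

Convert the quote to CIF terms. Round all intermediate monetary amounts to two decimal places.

CIF price: CNY 59825.37

Not relevant to the conversion: freight — on the seller under both CFR and CIF; already in the CFR price and stays in the CIF price. destination terminal — on the buyer under both terms; not part of either seller's price.
From CFR to CIF, the seller additionally bears: insurance.
CIF price = 59472.73 + 352.64 = 59825.37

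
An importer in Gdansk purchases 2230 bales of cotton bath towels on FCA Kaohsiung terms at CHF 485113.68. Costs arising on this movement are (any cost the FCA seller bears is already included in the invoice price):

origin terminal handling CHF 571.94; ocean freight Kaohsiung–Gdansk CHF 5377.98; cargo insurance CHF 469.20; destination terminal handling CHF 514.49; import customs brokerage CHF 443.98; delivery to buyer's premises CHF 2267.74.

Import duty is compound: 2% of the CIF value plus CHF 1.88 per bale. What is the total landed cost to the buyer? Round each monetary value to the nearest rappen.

FCA: the seller delivers export-cleared goods to the carrier; the buyer bears costs from that point.
CIF value = FCA price + origin terminal + freight + insurance = 485113.68 + 571.94 + 5377.98 + 469.20 = 491532.80
Ad valorem component: 491532.80 × 2% = 9830.66
Specific component: 2230 × 1.88 = 4192.40
Import duty = 9830.66 + 4192.40 = 14023.06
Buyer bears: origin terminal 571.94 + freight 5377.98 + insurance 469.20 + destination terminal 514.49 + brokerage 443.98 + delivery 2267.74 + duty 14023.06 = 23668.39
Landed cost = invoice 485113.68 + 23668.39 = 508782.07

Total landed cost: CHF 508782.07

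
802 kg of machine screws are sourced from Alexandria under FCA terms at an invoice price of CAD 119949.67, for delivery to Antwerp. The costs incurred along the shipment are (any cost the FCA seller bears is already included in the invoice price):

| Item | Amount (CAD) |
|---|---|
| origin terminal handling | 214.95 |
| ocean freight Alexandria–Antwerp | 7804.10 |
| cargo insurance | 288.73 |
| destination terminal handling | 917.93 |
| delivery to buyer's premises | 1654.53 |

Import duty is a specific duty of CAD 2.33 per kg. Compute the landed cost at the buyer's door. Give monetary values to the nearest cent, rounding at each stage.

FCA: the seller delivers export-cleared goods to the carrier; the buyer bears costs from that point.
CIF value = FCA price + origin terminal + freight + insurance = 119949.67 + 214.95 + 7804.10 + 288.73 = 128257.45
Import duty = 802 × 2.33 = 1868.66
Buyer bears: origin terminal 214.95 + freight 7804.10 + insurance 288.73 + destination terminal 917.93 + delivery 1654.53 + duty 1868.66 = 12748.90
Landed cost = invoice 119949.67 + 12748.90 = 132698.57

Total landed cost: CAD 132698.57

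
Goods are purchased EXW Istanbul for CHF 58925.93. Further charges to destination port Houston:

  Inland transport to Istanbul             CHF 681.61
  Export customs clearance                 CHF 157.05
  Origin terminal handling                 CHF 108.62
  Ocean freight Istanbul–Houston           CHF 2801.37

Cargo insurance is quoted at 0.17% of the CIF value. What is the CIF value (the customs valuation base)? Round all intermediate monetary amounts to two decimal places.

CIF value: CHF 62781.31

Let C be the CIF value. C = EXW price + pre-shipment costs + freight + 0.17% × C
C − 0.17% × C = 58925.93 + 681.61 + 157.05 + 108.62 + 2801.37
0.9983 × C = 62674.58
C = 62674.58 / 0.9983 = 62781.31
Insurance premium = 0.17% × 62781.31 = 106.73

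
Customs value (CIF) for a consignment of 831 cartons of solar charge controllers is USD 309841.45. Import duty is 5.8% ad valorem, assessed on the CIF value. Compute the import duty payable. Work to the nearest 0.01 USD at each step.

Import duty: USD 17970.80

Import duty = 309841.45 × 5.8% = 17970.80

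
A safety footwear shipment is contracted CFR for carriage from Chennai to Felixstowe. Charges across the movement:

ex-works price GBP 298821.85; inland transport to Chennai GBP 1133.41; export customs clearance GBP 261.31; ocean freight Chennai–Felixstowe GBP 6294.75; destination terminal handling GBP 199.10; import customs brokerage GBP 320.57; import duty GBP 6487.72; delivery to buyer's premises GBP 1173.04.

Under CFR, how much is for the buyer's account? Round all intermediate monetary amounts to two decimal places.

Buyer's account: GBP 8180.43

CFR: the seller pays costs through ocean freight to the destination port, but not insurance.
Seller's account: goods 298821.85 + inland to port 1133.41 + export clearance 261.31 + freight 6294.75 = 306511.32
Buyer's account: destination terminal 199.10 + brokerage 320.57 + duty 6487.72 + delivery 1173.04 = 8180.43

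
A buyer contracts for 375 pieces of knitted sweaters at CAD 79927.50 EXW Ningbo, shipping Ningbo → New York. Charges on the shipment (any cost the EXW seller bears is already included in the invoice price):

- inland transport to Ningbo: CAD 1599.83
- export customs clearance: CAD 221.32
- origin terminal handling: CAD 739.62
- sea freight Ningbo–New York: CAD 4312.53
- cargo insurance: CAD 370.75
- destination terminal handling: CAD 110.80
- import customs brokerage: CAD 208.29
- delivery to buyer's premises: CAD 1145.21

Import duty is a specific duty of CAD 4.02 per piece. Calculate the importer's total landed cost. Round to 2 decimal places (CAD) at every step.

Total landed cost: CAD 90143.35

EXW: the seller makes goods available at their premises; the buyer bears all onward costs.
CIF value = EXW price + inland to port + export clearance + origin terminal + freight + insurance = 79927.50 + 1599.83 + 221.32 + 739.62 + 4312.53 + 370.75 = 87171.55
Import duty = 375 × 4.02 = 1507.50
Buyer bears: inland to port 1599.83 + export clearance 221.32 + origin terminal 739.62 + freight 4312.53 + insurance 370.75 + destination terminal 110.80 + brokerage 208.29 + delivery 1145.21 + duty 1507.50 = 10215.85
Landed cost = invoice 79927.50 + 10215.85 = 90143.35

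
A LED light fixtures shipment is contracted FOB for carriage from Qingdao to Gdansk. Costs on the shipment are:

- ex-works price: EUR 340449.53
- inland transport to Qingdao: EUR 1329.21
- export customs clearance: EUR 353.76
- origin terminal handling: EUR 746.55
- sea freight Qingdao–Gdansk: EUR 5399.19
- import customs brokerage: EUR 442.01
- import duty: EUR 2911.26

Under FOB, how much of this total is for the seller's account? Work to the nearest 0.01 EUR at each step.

FOB: the seller bears costs until goods are on board at the origin port; the buyer bears freight, insurance and all costs thereafter.
Seller's account: goods 340449.53 + inland to port 1329.21 + export clearance 353.76 + origin terminal 746.55 = 342879.05
Buyer's account: freight 5399.19 + brokerage 442.01 + duty 2911.26 = 8752.46

Seller's account: EUR 342879.05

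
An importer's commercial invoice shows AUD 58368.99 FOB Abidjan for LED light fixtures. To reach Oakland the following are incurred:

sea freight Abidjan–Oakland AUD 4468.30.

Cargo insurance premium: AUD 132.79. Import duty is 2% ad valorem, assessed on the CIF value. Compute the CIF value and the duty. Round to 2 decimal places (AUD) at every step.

CIF value: AUD 62970.08; import duty: AUD 1259.40

CIF = FOB price + freight + insurance
CIF = 58368.99 + 4468.30 + 132.79 = 62970.08
Import duty = 62970.08 × 2% = 1259.40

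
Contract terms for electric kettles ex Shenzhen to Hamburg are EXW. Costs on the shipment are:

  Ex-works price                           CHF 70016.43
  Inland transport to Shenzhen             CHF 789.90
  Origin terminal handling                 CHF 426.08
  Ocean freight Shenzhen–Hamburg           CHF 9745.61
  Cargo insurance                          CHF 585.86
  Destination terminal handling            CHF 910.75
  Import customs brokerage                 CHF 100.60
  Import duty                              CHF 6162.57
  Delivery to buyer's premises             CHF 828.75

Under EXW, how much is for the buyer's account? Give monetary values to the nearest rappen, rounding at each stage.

Buyer's account: CHF 19550.12

EXW: the seller makes goods available at their premises; the buyer bears all onward costs.
Seller's account: goods 70016.43 = 70016.43
Buyer's account: inland to port 789.90 + origin terminal 426.08 + freight 9745.61 + insurance 585.86 + destination terminal 910.75 + brokerage 100.60 + duty 6162.57 + delivery 828.75 = 19550.12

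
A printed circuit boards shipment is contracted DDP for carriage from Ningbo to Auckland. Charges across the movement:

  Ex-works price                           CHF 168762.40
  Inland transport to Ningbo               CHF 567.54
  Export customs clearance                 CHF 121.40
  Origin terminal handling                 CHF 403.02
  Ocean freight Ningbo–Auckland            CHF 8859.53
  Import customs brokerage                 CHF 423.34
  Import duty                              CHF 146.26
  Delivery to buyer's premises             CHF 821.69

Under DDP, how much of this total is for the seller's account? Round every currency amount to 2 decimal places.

Seller's account: CHF 180105.18

DDP: the seller bears all costs including import duty.
Seller's account: goods 168762.40 + inland to port 567.54 + export clearance 121.40 + origin terminal 403.02 + freight 8859.53 + brokerage 423.34 + duty 146.26 + delivery 821.69 = 180105.18
Buyer's account: 0.00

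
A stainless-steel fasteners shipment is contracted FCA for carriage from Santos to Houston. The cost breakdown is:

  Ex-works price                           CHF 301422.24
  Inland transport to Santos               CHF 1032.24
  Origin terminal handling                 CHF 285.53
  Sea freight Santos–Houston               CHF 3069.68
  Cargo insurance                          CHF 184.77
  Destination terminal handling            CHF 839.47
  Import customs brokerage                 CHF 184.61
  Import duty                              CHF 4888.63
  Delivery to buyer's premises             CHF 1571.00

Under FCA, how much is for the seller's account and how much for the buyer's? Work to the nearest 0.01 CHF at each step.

Seller: CHF 302454.48; buyer: CHF 11023.69

FCA: the seller delivers export-cleared goods to the carrier; the buyer bears costs from that point.
Seller's account: goods 301422.24 + inland to port 1032.24 = 302454.48
Buyer's account: origin terminal 285.53 + freight 3069.68 + insurance 184.77 + destination terminal 839.47 + brokerage 184.61 + duty 4888.63 + delivery 1571.00 = 11023.69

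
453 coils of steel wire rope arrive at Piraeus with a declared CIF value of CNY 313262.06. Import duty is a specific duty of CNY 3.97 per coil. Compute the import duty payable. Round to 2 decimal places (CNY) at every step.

Import duty = 453 × 3.97 = 1798.41

Import duty: CNY 1798.41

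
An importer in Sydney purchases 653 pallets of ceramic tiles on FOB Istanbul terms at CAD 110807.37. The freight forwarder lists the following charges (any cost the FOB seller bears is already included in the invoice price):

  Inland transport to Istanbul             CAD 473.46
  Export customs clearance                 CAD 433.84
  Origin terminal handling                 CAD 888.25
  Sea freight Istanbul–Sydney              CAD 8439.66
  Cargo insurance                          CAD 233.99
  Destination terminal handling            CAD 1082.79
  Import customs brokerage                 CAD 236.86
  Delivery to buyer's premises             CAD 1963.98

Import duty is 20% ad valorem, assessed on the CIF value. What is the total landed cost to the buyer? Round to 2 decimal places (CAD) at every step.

Total landed cost: CAD 146660.85

FOB: the seller bears costs until goods are on board at the origin port; the buyer bears freight, insurance and all costs thereafter.
Already in the invoice (seller's account under FOB): inland to port, export clearance, origin terminal — exclude.
CIF value = FOB price + freight + insurance = 110807.37 + 8439.66 + 233.99 = 119481.02
Import duty = 119481.02 × 20% = 23896.20
Buyer bears: freight 8439.66 + insurance 233.99 + destination terminal 1082.79 + brokerage 236.86 + delivery 1963.98 + duty 23896.20 = 35853.48
Landed cost = invoice 110807.37 + 35853.48 = 146660.85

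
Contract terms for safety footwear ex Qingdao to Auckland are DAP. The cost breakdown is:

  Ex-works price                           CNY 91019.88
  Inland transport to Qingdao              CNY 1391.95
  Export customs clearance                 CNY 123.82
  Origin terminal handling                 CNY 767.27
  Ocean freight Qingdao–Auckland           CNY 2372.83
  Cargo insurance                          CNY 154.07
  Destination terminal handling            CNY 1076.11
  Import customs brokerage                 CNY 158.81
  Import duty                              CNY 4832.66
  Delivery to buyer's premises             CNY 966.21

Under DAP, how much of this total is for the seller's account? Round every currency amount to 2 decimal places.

DAP: the seller bears all costs to the named destination except import duty and clearance.
Seller's account: goods 91019.88 + inland to port 1391.95 + export clearance 123.82 + origin terminal 767.27 + freight 2372.83 + insurance 154.07 + destination terminal 1076.11 + delivery 966.21 = 97872.14
Buyer's account: brokerage 158.81 + duty 4832.66 = 4991.47

Seller's account: CNY 97872.14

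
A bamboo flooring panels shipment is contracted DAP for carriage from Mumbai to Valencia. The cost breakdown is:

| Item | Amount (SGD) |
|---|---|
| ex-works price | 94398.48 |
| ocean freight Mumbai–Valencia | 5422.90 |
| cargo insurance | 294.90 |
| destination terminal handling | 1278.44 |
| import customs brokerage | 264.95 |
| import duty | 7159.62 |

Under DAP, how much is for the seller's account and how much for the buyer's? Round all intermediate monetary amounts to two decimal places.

DAP: the seller bears all costs to the named destination except import duty and clearance.
Seller's account: goods 94398.48 + freight 5422.90 + insurance 294.90 + destination terminal 1278.44 = 101394.72
Buyer's account: brokerage 264.95 + duty 7159.62 = 7424.57

Seller: SGD 101394.72; buyer: SGD 7424.57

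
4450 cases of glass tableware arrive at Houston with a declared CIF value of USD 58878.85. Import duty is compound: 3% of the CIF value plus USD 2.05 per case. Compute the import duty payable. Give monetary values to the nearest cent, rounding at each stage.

Ad valorem component: 58878.85 × 3% = 1766.37
Specific component: 4450 × 2.05 = 9122.50
Import duty = 1766.37 + 9122.50 = 10888.87

Import duty: USD 10888.87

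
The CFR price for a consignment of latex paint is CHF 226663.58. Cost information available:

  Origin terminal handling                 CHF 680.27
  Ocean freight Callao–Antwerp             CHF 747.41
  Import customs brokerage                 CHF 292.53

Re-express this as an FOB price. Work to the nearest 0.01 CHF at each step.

Not relevant to the conversion: origin terminal — on the seller under both CFR and FOB; already in the CFR price and stays in the FOB price. brokerage — on the buyer under both terms; not part of either seller's price.
From CFR to FOB, the seller no longer bears: freight.
FOB price = 226663.58 − 747.41 = 225916.17

FOB price: CHF 225916.17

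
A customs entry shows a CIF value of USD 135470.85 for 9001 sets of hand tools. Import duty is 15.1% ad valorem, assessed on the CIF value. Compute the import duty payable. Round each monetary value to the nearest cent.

Import duty: USD 20456.10

Import duty = 135470.85 × 15.1% = 20456.10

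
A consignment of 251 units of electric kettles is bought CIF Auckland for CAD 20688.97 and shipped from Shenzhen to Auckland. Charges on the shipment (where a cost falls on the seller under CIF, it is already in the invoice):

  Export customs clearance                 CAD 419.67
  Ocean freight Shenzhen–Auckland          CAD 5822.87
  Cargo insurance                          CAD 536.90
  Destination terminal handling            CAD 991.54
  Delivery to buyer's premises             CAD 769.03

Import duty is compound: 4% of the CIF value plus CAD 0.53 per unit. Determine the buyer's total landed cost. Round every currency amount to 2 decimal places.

CIF: the seller pays costs through ocean freight and marine insurance to the destination port.
Already in the invoice (seller's account under CIF): export clearance, freight, insurance — exclude.
The CIF price already equals the CIF value: 20688.97
Ad valorem component: 20688.97 × 4% = 827.56
Specific component: 251 × 0.53 = 133.03
Import duty = 827.56 + 133.03 = 960.59
Buyer bears: destination terminal 991.54 + delivery 769.03 + duty 960.59 = 2721.16
Landed cost = invoice 20688.97 + 2721.16 = 23410.13

Total landed cost: CAD 23410.13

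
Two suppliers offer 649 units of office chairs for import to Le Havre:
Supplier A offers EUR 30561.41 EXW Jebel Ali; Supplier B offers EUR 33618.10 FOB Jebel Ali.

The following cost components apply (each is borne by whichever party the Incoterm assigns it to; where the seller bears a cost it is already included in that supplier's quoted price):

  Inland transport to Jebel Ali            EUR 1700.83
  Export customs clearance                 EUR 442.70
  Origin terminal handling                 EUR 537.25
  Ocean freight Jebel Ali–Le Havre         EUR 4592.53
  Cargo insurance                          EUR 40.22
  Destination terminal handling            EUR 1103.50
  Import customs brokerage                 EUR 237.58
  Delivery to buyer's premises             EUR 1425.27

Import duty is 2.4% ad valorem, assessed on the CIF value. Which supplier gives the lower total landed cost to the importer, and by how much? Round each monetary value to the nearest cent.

Supplier A (EXW):
CIF value = EXW price + inland to port + export clearance + origin terminal + freight + insurance = 30561.41 + 1700.83 + 442.70 + 537.25 + 4592.53 + 40.22 = 37874.94
Import duty = 37874.94 × 2.4% = 909.00
Buyer bears (A): 1700.83 + 442.70 + 537.25 + 4592.53 + 40.22 + 1103.50 + 237.58 + 1425.27 = 10079.88
Landed cost (A) = invoice 30561.41 + 10079.88 + duty 909.00 = 41550.29
Supplier B (FOB):
CIF value = FOB price + freight + insurance = 33618.10 + 4592.53 + 40.22 = 38250.85
Import duty = 38250.85 × 2.4% = 918.02
Buyer bears (B): 4592.53 + 40.22 + 1103.50 + 237.58 + 1425.27 = 7399.10
Landed cost (B) = invoice 33618.10 + 7399.10 + duty 918.02 = 41935.22
Difference = |41550.29 − 41935.22| = 384.93

Supplier A is cheaper by EUR 384.93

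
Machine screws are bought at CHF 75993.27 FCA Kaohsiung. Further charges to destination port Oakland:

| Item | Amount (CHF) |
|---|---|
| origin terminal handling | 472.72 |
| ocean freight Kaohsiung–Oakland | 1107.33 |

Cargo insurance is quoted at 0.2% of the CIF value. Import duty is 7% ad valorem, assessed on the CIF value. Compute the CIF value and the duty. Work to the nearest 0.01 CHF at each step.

CIF value: CHF 77728.78; import duty: CHF 5441.01

Let C be the CIF value. C = FCA price + pre-shipment costs + freight + 0.2% × C
C − 0.2% × C = 75993.27 + 472.72 + 1107.33
0.998 × C = 77573.32
C = 77573.32 / 0.998 = 77728.78
Insurance premium = 0.2% × 77728.78 = 155.46
Import duty = 77728.78 × 7% = 5441.01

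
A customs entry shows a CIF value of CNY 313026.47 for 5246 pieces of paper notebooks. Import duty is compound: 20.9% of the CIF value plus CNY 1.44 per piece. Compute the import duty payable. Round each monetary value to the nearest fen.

Ad valorem component: 313026.47 × 20.9% = 65422.53
Specific component: 5246 × 1.44 = 7554.24
Import duty = 65422.53 + 7554.24 = 72976.77

Import duty: CNY 72976.77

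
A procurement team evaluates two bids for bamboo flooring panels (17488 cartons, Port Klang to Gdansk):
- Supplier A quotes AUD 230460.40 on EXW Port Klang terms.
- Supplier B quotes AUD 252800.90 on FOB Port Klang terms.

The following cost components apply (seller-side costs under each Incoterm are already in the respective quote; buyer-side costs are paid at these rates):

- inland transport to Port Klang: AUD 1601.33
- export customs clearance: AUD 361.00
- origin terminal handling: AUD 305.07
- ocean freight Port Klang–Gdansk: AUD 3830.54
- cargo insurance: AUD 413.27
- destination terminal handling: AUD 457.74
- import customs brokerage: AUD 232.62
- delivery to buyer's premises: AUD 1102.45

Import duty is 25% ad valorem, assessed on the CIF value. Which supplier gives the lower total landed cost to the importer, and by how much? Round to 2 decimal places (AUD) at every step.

Supplier A is cheaper by AUD 25091.38

Supplier A (EXW):
CIF value = EXW price + inland to port + export clearance + origin terminal + freight + insurance = 230460.40 + 1601.33 + 361.00 + 305.07 + 3830.54 + 413.27 = 236971.61
Import duty = 236971.61 × 25% = 59242.90
Buyer bears (A): 1601.33 + 361.00 + 305.07 + 3830.54 + 413.27 + 457.74 + 232.62 + 1102.45 = 8304.02
Landed cost (A) = invoice 230460.40 + 8304.02 + duty 59242.90 = 298007.32
Supplier B (FOB):
CIF value = FOB price + freight + insurance = 252800.90 + 3830.54 + 413.27 = 257044.71
Import duty = 257044.71 × 25% = 64261.18
Buyer bears (B): 3830.54 + 413.27 + 457.74 + 232.62 + 1102.45 = 6036.62
Landed cost (B) = invoice 252800.90 + 6036.62 + duty 64261.18 = 323098.70
Difference = |298007.32 − 323098.70| = 25091.38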